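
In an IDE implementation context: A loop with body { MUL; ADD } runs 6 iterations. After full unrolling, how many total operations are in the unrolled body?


Loop body operations: MUL, ADD (2 ops per iteration)
Unrolling 6 iterations:
  Iteration 1: MUL, ADD (2 ops)
  Iteration 2: MUL, ADD (2 ops)
  Iteration 3: MUL, ADD (2 ops)
  Iteration 4: MUL, ADD (2 ops)
  Iteration 5: MUL, ADD (2 ops)
  Iteration 6: MUL, ADD (2 ops)
Total: 6 iterations * 2 ops/iter = 12 operations

12


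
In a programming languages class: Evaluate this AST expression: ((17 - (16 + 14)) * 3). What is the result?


Expression: ((17 - (16 + 14)) * 3)
Evaluating step by step:
  16 + 14 = 30
  17 - 30 = -13
  -13 * 3 = -39
Result: -39

-39


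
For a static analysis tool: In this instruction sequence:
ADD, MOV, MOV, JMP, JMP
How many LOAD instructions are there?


Scanning instruction sequence for LOAD:
  Position 1: ADD
  Position 2: MOV
  Position 3: MOV
  Position 4: JMP
  Position 5: JMP
Matches at positions: []
Total LOAD count: 0

0


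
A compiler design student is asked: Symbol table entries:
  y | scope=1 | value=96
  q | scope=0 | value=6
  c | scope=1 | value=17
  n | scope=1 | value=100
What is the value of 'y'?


Searching symbol table for 'y':
  y | scope=1 | value=96 <- MATCH
  q | scope=0 | value=6
  c | scope=1 | value=17
  n | scope=1 | value=100
Found 'y' at scope 1 with value 96

96


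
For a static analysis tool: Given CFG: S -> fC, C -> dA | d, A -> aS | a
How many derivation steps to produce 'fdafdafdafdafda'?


Grammar: S -> fC, C -> dA | d, A -> aS | a
Deriving 'fdafdafdafdafda':
Step 1: S -> fC => fC
Step 2: C -> dA => fdA
Step 3: A -> aS => fdaS
Step 4: S -> fC => fdafC
Step 5: C -> dA => fdafdA
Step 6: A -> aS => fdafdaS
Step 7: S -> fC => fdafdafC
Step 8: C -> dA => fdafdafdA
Step 9: A -> aS => fdafdafdaS
Step 10: S -> fC => fdafdafdafC
Step 11: C -> dA => fdafdafdafdA
Step 12: A -> aS => fdafdafdafdaS
Step 13: S -> fC => fdafdafdafdafC
Step 14: C -> dA => fdafdafdafdafdA
Step 15: A -> a => fdafdafdafdafda
Total derivation steps: 15

15


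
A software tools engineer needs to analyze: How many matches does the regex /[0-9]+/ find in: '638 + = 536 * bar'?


Pattern: /[0-9]+/ (int literals)
Input: '638 + = 536 * bar'
Scanning for matches:
  Match 1: '638'
  Match 2: '536'
Total matches: 2

2


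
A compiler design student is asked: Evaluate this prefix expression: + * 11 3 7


Parsing prefix expression: + * 11 3 7
Step 1: Innermost operation '* 11 3'
  11 * 3 = 33
Step 2: Outer operation '+ [33] 7'
  33 + 7 = 40

40


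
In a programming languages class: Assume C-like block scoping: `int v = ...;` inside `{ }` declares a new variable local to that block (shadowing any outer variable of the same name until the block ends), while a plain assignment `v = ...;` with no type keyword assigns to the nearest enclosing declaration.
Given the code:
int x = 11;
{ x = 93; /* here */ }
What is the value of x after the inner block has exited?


Analyzing scoping rules:
Outer scope: declares x = 11
Inner block: 'x = 93;' has no type keyword, so it is an assignment to the outer x (no shadowing)
The assignment changed the outer variable itself, so the new value persists after the block -> 93
Result: 93

93


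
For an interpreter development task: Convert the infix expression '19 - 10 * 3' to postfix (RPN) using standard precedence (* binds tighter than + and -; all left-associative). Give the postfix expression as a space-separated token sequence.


Applying the shunting-yard algorithm:
  Operand 19 -> output
  Push '-' onto operator stack -> op-stack: [-]
  Operand 10 -> output
  Push '*' onto operator stack -> op-stack: [-, *]
  Operand 3 -> output
  End of input: pop '*' to output
  End of input: pop '-' to output
Postfix result: 19 10 3 * -

19 10 3 * -


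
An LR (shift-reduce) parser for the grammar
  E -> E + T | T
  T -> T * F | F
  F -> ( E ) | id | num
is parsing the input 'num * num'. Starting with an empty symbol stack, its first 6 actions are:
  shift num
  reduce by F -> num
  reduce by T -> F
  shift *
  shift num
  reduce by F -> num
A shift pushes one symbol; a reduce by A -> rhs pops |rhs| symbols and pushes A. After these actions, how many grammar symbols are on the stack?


Tracking the symbol stack through each action:
  Action 1: shift 'num' : push -> stack = [num] (size 1)
  Action 2: reduce by F -> num : pop 1, push F -> stack = [F] (size 1)
  Action 3: reduce by T -> F : pop 1, push T -> stack = [T] (size 1)
  Action 4: shift '*' : push -> stack = [T, *] (size 2)
  Action 5: shift 'num' : push -> stack = [T, *, num] (size 3)
  Action 6: reduce by F -> num : pop 1, push F -> stack = [T, *, F] (size 3)
Final stack size: 3

3


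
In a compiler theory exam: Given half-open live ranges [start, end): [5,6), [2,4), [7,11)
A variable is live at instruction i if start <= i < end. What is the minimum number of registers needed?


Live ranges:
  Var0: [5, 6)
  Var1: [2, 4)
  Var2: [7, 11)
Sweep-line events (position, delta, active):
  pos=2 start -> active=1
  pos=4 end -> active=0
  pos=5 start -> active=1
  pos=6 end -> active=0
  pos=7 start -> active=1
  pos=11 end -> active=0
Maximum simultaneous active: 1
Minimum registers needed: 1

1


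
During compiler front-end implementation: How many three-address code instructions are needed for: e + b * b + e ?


Expression: e + b * b + e
Generating three-address code (respecting * over +/- precedence):
  Instruction 1: t1 = b * b
  Instruction 2: t2 = e + t1
  Instruction 3: t3 = t2 + e
Total instructions: 3

3


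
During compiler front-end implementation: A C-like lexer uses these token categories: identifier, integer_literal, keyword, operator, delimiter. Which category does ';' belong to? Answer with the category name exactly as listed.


Token: ';'
Checking categories:
  identifier: no
  integer_literal: no
  operator: no
  keyword: no
  delimiter: YES
Category: delimiter

delimiter


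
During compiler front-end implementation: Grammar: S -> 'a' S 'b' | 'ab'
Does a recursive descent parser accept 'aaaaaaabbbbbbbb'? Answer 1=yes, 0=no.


Grammar accepts strings of the form a^n b^n (n >= 1)
Word: 'aaaaaaabbbbbbbb'
Counting: 7 a's and 8 b's
Check: 7 == 8? No
Mismatch: a-count != b-count
Rejected

0


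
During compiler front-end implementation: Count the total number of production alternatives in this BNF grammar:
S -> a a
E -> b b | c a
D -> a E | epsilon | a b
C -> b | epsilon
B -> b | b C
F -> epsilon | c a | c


Counting alternatives per rule:
  S: 1 alternative(s)
  E: 2 alternative(s)
  D: 3 alternative(s)
  C: 2 alternative(s)
  B: 2 alternative(s)
  F: 3 alternative(s)
Sum: 1 + 2 + 3 + 2 + 2 + 3 = 13

13


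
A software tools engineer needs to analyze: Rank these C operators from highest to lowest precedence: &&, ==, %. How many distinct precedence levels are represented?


Looking up precedence for each operator:
  && -> precedence 2
  == -> precedence 3
  % -> precedence 6
Sorted highest to lowest: %, ==, &&
Distinct precedence values: [6, 3, 2]
Number of distinct levels: 3

3


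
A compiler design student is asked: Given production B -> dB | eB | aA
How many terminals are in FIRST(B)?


Production: B -> dB | eB | aA
Examining each alternative for leading terminals:
  B -> dB : first terminal = 'd'
  B -> eB : first terminal = 'e'
  B -> aA : first terminal = 'a'
FIRST(B) = {a, d, e}
Count: 3

3


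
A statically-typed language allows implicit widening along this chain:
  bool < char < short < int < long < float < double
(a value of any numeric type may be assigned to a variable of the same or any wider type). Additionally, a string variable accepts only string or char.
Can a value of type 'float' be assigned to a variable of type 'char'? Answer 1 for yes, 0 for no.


Target variable type: char
Source value type: float
Numeric ranks: float=5, char=1
Widening allowed iff rank(source) <= rank(target): 5 <= 1? No
Result: 0

0


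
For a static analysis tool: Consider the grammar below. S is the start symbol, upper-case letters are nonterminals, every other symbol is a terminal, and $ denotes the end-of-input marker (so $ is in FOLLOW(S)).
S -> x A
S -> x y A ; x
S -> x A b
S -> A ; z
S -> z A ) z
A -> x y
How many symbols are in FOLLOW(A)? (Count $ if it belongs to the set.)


S is the start symbol and does not occur in any rule body, so FOLLOW(S) = {$}.
Examining every occurrence of A in a rule body:
  S -> x A : A is at the right end -> add FOLLOW(S) = {$}
  S -> x y A ; x : A is followed by terminal ';' -> add ';'
  S -> x A b : A is followed by terminal 'b' -> add 'b'
  S -> A ; z : A is followed by terminal ';' -> add ';' (already in the set)
  S -> z A ) z : A is followed by terminal ')' -> add ')'
  A -> x y : A does not occur in the body -> contributes nothing
FOLLOW(A) = {), ;, b, $}
Count: 4

4


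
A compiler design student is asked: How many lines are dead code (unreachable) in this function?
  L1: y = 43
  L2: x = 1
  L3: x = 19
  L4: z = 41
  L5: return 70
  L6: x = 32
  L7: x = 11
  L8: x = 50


Analyzing control flow:
  L1: reachable (before return)
  L2: reachable (before return)
  L3: reachable (before return)
  L4: reachable (before return)
  L5: reachable (return statement)
  L6: DEAD (after return at L5)
  L7: DEAD (after return at L5)
  L8: DEAD (after return at L5)
Return at L5, total lines = 8
Dead lines: L6 through L8
Count: 3

3


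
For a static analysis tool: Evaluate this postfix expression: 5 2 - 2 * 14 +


Processing tokens left to right:
Push 5, Push 2
Pop 5 and 2, compute 5 - 2 = 3, push 3
Push 2
Pop 3 and 2, compute 3 * 2 = 6, push 6
Push 14
Pop 6 and 14, compute 6 + 14 = 20, push 20
Stack result: 20

20


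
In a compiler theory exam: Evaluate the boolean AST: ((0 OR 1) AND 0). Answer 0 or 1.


Step 1: Evaluate inner node
  0 OR 1 = 1
Step 2: Evaluate root node
  1 AND 0 = 0

0


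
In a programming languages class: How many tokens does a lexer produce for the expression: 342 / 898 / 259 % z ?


Scanning '342 / 898 / 259 % z'
Token 1: '342' -> integer_literal
Token 2: '/' -> operator
Token 3: '898' -> integer_literal
Token 4: '/' -> operator
Token 5: '259' -> integer_literal
Token 6: '%' -> operator
Token 7: 'z' -> identifier
Total tokens: 7

7


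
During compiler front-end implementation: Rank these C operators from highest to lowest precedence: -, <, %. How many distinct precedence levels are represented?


Looking up precedence for each operator:
  - -> precedence 5
  < -> precedence 4
  % -> precedence 6
Sorted highest to lowest: %, -, <
Distinct precedence values: [6, 5, 4]
Number of distinct levels: 3

3


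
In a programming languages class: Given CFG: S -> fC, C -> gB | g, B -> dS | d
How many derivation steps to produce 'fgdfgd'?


Grammar: S -> fC, C -> gB | g, B -> dS | d
Deriving 'fgdfgd':
Step 1: S -> fC => fC
Step 2: C -> gB => fgB
Step 3: B -> dS => fgdS
Step 4: S -> fC => fgdfC
Step 5: C -> gB => fgdfgB
Step 6: B -> d => fgdfgd
Total derivation steps: 6

6


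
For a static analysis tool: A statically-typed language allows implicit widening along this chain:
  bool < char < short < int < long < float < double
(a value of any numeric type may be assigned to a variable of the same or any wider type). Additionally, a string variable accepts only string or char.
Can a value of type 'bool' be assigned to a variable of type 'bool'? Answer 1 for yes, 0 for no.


Target variable type: bool
Source value type: bool
Numeric ranks: bool=0, bool=0
Widening allowed iff rank(source) <= rank(target): 0 <= 0? Yes
Result: 1

1


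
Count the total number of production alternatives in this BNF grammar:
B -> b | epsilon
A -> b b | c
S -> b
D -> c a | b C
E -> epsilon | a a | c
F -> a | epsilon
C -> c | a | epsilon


Counting alternatives per rule:
  B: 2 alternative(s)
  A: 2 alternative(s)
  S: 1 alternative(s)
  D: 2 alternative(s)
  E: 3 alternative(s)
  F: 2 alternative(s)
  C: 3 alternative(s)
Sum: 2 + 2 + 1 + 2 + 3 + 2 + 3 = 15

15


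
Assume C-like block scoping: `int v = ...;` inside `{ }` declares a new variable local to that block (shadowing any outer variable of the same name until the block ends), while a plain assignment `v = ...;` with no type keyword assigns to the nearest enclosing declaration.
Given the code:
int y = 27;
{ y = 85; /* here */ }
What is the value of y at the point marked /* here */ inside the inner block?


Analyzing scoping rules:
Outer scope: declares y = 27
Inner block: 'y = 85;' has no type keyword, so it is an assignment to the outer y (no shadowing)
Inside the block, after the assignment -> 85
Result: 85

85


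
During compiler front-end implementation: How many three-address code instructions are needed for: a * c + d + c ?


Expression: a * c + d + c
Generating three-address code (respecting * over +/- precedence):
  Instruction 1: t1 = a * c
  Instruction 2: t2 = t1 + d
  Instruction 3: t3 = t2 + c
Total instructions: 3

3


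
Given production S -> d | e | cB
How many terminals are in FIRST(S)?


Production: S -> d | e | cB
Examining each alternative for leading terminals:
  S -> d : first terminal = 'd'
  S -> e : first terminal = 'e'
  S -> cB : first terminal = 'c'
FIRST(S) = {c, d, e}
Count: 3

3


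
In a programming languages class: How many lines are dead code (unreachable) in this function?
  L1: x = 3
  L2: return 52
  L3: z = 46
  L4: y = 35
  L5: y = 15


Analyzing control flow:
  L1: reachable (before return)
  L2: reachable (return statement)
  L3: DEAD (after return at L2)
  L4: DEAD (after return at L2)
  L5: DEAD (after return at L2)
Return at L2, total lines = 5
Dead lines: L3 through L5
Count: 3

3


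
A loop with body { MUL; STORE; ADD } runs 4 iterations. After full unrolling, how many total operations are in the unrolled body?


Loop body operations: MUL, STORE, ADD (3 ops per iteration)
Unrolling 4 iterations:
  Iteration 1: MUL, STORE, ADD (3 ops)
  Iteration 2: MUL, STORE, ADD (3 ops)
  Iteration 3: MUL, STORE, ADD (3 ops)
  Iteration 4: MUL, STORE, ADD (3 ops)
Total: 4 iterations * 3 ops/iter = 12 operations

12


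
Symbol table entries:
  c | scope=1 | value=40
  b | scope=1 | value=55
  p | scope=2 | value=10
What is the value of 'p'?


Searching symbol table for 'p':
  c | scope=1 | value=40
  b | scope=1 | value=55
  p | scope=2 | value=10 <- MATCH
Found 'p' at scope 2 with value 10

10


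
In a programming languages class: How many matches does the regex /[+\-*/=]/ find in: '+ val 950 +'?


Pattern: /[+\-*/=]/ (operators)
Input: '+ val 950 +'
Scanning for matches:
  Match 1: '+'
  Match 2: '+'
Total matches: 2

2


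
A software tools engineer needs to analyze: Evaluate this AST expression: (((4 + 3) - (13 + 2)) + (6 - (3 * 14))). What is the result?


Expression: (((4 + 3) - (13 + 2)) + (6 - (3 * 14)))
Evaluating step by step:
  4 + 3 = 7
  13 + 2 = 15
  7 - 15 = -8
  3 * 14 = 42
  6 - 42 = -36
  -8 + -36 = -44
Result: -44

-44


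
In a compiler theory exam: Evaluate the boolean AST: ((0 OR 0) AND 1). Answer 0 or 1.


Step 1: Evaluate inner node
  0 OR 0 = 0
Step 2: Evaluate root node
  0 AND 1 = 0

0


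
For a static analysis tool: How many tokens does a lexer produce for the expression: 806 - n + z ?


Scanning '806 - n + z'
Token 1: '806' -> integer_literal
Token 2: '-' -> operator
Token 3: 'n' -> identifier
Token 4: '+' -> operator
Token 5: 'z' -> identifier
Total tokens: 5

5


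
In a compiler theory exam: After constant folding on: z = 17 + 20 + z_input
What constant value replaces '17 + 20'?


Identifying constant sub-expression:
  Original: z = 17 + 20 + z_input
  17 and 20 are both compile-time constants
  Evaluating: 17 + 20 = 37
  After folding: z = 37 + z_input

37


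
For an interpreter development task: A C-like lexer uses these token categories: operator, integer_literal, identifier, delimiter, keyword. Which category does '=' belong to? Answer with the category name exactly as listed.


Token: '='
Checking categories:
  identifier: no
  integer_literal: no
  operator: YES
  keyword: no
  delimiter: no
Category: operator

operator


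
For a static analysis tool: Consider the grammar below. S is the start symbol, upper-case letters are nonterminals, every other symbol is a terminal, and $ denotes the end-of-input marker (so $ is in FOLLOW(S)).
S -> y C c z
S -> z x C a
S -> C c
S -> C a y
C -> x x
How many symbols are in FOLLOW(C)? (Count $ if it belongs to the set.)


S is the start symbol and does not occur in any rule body, so FOLLOW(S) = {$}.
Examining every occurrence of C in a rule body:
  S -> y C c z : C is followed by terminal 'c' -> add 'c'
  S -> z x C a : C is followed by terminal 'a' -> add 'a'
  S -> C c : C is followed by terminal 'c' -> add 'c' (already in the set)
  S -> C a y : C is followed by terminal 'a' -> add 'a' (already in the set)
  C -> x x : C does not occur in the body -> contributes nothing
FOLLOW(C) = {a, c}
Count: 2

2


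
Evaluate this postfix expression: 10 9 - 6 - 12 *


Processing tokens left to right:
Push 10, Push 9
Pop 10 and 9, compute 10 - 9 = 1, push 1
Push 6
Pop 1 and 6, compute 1 - 6 = -5, push -5
Push 12
Pop -5 and 12, compute -5 * 12 = -60, push -60
Stack result: -60

-60


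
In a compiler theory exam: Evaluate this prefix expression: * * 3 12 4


Parsing prefix expression: * * 3 12 4
Step 1: Innermost operation '* 3 12'
  3 * 12 = 36
Step 2: Outer operation '* [36] 4'
  36 * 4 = 144

144


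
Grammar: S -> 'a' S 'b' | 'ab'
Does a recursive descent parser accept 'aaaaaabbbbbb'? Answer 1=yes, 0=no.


Grammar accepts strings of the form a^n b^n (n >= 1)
Word: 'aaaaaabbbbbb'
Counting: 6 a's and 6 b's
Check: 6 == 6? Yes
Derivation (S -> aSb applied 5 time(s), then S -> ab): S => aSb => aaSbb => aaaSbbb => aaaaSbbbb => aaaaaSbbbbb => aaaaaabbbbbb
Accepted

1


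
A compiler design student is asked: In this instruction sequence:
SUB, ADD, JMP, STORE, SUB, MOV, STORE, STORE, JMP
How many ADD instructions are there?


Scanning instruction sequence for ADD:
  Position 1: SUB
  Position 2: ADD <- MATCH
  Position 3: JMP
  Position 4: STORE
  Position 5: SUB
  Position 6: MOV
  Position 7: STORE
  Position 8: STORE
  Position 9: JMP
Matches at positions: [2]
Total ADD count: 1

1


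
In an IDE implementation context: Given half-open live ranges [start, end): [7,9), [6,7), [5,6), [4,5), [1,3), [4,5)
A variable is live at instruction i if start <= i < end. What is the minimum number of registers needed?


Live ranges:
  Var0: [7, 9)
  Var1: [6, 7)
  Var2: [5, 6)
  Var3: [4, 5)
  Var4: [1, 3)
  Var5: [4, 5)
Sweep-line events (position, delta, active):
  pos=1 start -> active=1
  pos=3 end -> active=0
  pos=4 start -> active=1
  pos=4 start -> active=2
  pos=5 end -> active=1
  pos=5 end -> active=0
  pos=5 start -> active=1
  pos=6 end -> active=0
  pos=6 start -> active=1
  pos=7 end -> active=0
  pos=7 start -> active=1
  pos=9 end -> active=0
Maximum simultaneous active: 2
Minimum registers needed: 2

2


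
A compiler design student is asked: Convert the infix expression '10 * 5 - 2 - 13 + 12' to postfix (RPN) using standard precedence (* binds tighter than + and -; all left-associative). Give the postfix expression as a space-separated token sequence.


Applying the shunting-yard algorithm:
  Operand 10 -> output
  Push '*' onto operator stack -> op-stack: [*]
  Operand 5 -> output
  See '-' (prec 1); top '*' (prec 2) >= it -> pop '*' to output
  Push '-' onto operator stack -> op-stack: [-]
  Operand 2 -> output
  See '-' (prec 1); top '-' (prec 1) >= it -> pop '-' to output
  Push '-' onto operator stack -> op-stack: [-]
  Operand 13 -> output
  See '+' (prec 1); top '-' (prec 1) >= it -> pop '-' to output
  Push '+' onto operator stack -> op-stack: [+]
  Operand 12 -> output
  End of input: pop '+' to output
Postfix result: 10 5 * 2 - 13 - 12 +

10 5 * 2 - 13 - 12 +


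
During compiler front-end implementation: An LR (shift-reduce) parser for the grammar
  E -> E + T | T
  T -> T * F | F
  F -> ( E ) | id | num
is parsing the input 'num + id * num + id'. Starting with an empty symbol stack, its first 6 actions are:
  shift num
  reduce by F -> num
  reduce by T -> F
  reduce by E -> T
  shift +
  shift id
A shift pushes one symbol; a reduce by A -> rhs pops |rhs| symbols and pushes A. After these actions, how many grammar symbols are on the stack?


Tracking the symbol stack through each action:
  Action 1: shift 'num' : push -> stack = [num] (size 1)
  Action 2: reduce by F -> num : pop 1, push F -> stack = [F] (size 1)
  Action 3: reduce by T -> F : pop 1, push T -> stack = [T] (size 1)
  Action 4: reduce by E -> T : pop 1, push E -> stack = [E] (size 1)
  Action 5: shift '+' : push -> stack = [E, +] (size 2)
  Action 6: shift 'id' : push -> stack = [E, +, id] (size 3)
Final stack size: 3

3


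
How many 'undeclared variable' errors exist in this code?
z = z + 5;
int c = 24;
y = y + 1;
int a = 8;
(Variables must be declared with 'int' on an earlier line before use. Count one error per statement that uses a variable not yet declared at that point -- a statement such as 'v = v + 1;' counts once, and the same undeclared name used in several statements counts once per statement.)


Scanning code line by line:
  Line 1: use 'z' -> ERROR (undeclared)
  Line 2: declare 'c' -> declared = ['c']
  Line 3: use 'y' -> ERROR (undeclared)
  Line 4: declare 'a' -> declared = ['a', 'c']
Total undeclared variable errors: 2

2


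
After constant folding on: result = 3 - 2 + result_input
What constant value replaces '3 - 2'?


Identifying constant sub-expression:
  Original: result = 3 - 2 + result_input
  3 and 2 are both compile-time constants
  Evaluating: 3 - 2 = 1
  After folding: result = 1 + result_input

1


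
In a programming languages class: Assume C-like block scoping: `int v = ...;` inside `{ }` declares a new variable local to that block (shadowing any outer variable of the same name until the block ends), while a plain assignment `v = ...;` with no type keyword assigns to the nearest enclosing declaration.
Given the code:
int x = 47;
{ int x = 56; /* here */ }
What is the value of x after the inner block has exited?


Analyzing scoping rules:
Outer scope: declares x = 47
Inner block: 'int x = 56;' declares a NEW x that shadows the outer one
When the block exits the inner x goes out of scope; the outer x was never modified -> 47
Result: 47

47


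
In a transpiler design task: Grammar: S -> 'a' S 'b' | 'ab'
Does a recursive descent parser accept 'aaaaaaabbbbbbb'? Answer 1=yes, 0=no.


Grammar accepts strings of the form a^n b^n (n >= 1)
Word: 'aaaaaaabbbbbbb'
Counting: 7 a's and 7 b's
Check: 7 == 7? Yes
Derivation (S -> aSb applied 6 time(s), then S -> ab): S => aSb => aaSbb => aaaSbbb => aaaaSbbbb => aaaaaSbbbbb => aaaaaaSbbbbbb => aaaaaaabbbbbbb
Accepted

1


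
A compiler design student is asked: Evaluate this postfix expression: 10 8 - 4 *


Processing tokens left to right:
Push 10, Push 8
Pop 10 and 8, compute 10 - 8 = 2, push 2
Push 4
Pop 2 and 4, compute 2 * 4 = 8, push 8
Stack result: 8

8


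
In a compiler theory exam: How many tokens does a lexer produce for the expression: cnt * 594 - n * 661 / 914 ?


Scanning 'cnt * 594 - n * 661 / 914'
Token 1: 'cnt' -> identifier
Token 2: '*' -> operator
Token 3: '594' -> integer_literal
Token 4: '-' -> operator
Token 5: 'n' -> identifier
Token 6: '*' -> operator
Token 7: '661' -> integer_literal
Token 8: '/' -> operator
Token 9: '914' -> integer_literal
Total tokens: 9

9


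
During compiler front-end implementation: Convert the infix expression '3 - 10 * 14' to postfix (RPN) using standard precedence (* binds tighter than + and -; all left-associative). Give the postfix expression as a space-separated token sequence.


Applying the shunting-yard algorithm:
  Operand 3 -> output
  Push '-' onto operator stack -> op-stack: [-]
  Operand 10 -> output
  Push '*' onto operator stack -> op-stack: [-, *]
  Operand 14 -> output
  End of input: pop '*' to output
  End of input: pop '-' to output
Postfix result: 3 10 14 * -

3 10 14 * -


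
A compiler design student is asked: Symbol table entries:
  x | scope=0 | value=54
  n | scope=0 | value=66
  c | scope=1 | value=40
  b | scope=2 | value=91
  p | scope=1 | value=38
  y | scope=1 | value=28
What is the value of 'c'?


Searching symbol table for 'c':
  x | scope=0 | value=54
  n | scope=0 | value=66
  c | scope=1 | value=40 <- MATCH
  b | scope=2 | value=91
  p | scope=1 | value=38
  y | scope=1 | value=28
Found 'c' at scope 1 with value 40

40


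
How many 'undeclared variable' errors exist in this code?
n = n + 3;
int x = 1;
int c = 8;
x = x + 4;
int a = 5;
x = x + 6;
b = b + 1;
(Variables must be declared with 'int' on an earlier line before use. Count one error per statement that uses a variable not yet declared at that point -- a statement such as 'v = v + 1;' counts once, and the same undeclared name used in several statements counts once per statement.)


Scanning code line by line:
  Line 1: use 'n' -> ERROR (undeclared)
  Line 2: declare 'x' -> declared = ['x']
  Line 3: declare 'c' -> declared = ['c', 'x']
  Line 4: use 'x' -> OK (declared)
  Line 5: declare 'a' -> declared = ['a', 'c', 'x']
  Line 6: use 'x' -> OK (declared)
  Line 7: use 'b' -> ERROR (undeclared)
Total undeclared variable errors: 2

2


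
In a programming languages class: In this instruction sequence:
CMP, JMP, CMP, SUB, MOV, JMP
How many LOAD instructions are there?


Scanning instruction sequence for LOAD:
  Position 1: CMP
  Position 2: JMP
  Position 3: CMP
  Position 4: SUB
  Position 5: MOV
  Position 6: JMP
Matches at positions: []
Total LOAD count: 0

0


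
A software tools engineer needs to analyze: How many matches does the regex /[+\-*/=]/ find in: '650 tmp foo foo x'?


Pattern: /[+\-*/=]/ (operators)
Input: '650 tmp foo foo x'
Scanning for matches:
Total matches: 0

0


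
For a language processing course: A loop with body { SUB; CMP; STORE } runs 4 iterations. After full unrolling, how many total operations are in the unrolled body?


Loop body operations: SUB, CMP, STORE (3 ops per iteration)
Unrolling 4 iterations:
  Iteration 1: SUB, CMP, STORE (3 ops)
  Iteration 2: SUB, CMP, STORE (3 ops)
  Iteration 3: SUB, CMP, STORE (3 ops)
  Iteration 4: SUB, CMP, STORE (3 ops)
Total: 4 iterations * 3 ops/iter = 12 operations

12


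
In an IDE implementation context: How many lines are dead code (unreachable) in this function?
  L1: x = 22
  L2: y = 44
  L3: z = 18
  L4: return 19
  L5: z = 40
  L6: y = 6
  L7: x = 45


Analyzing control flow:
  L1: reachable (before return)
  L2: reachable (before return)
  L3: reachable (before return)
  L4: reachable (return statement)
  L5: DEAD (after return at L4)
  L6: DEAD (after return at L4)
  L7: DEAD (after return at L4)
Return at L4, total lines = 7
Dead lines: L5 through L7
Count: 3

3


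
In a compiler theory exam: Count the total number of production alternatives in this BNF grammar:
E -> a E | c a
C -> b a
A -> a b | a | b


Counting alternatives per rule:
  E: 2 alternative(s)
  C: 1 alternative(s)
  A: 3 alternative(s)
Sum: 2 + 1 + 3 = 6

6


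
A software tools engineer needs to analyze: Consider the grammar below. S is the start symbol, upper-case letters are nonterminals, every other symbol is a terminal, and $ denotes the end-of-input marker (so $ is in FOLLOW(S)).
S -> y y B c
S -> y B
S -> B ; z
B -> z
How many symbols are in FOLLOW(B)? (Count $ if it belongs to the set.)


S is the start symbol and does not occur in any rule body, so FOLLOW(S) = {$}.
Examining every occurrence of B in a rule body:
  S -> y y B c : B is followed by terminal 'c' -> add 'c'
  S -> y B : B is at the right end -> add FOLLOW(S) = {$}
  S -> B ; z : B is followed by terminal ';' -> add ';'
  B -> z : B does not occur in the body -> contributes nothing
FOLLOW(B) = {;, c, $}
Count: 3

3


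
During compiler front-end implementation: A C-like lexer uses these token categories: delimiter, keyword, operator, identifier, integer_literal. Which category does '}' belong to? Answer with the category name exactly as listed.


Token: '}'
Checking categories:
  identifier: no
  integer_literal: no
  operator: no
  keyword: no
  delimiter: YES
Category: delimiter

delimiter


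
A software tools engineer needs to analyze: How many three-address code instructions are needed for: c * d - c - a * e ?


Expression: c * d - c - a * e
Generating three-address code (respecting * over +/- precedence):
  Instruction 1: t1 = c * d
  Instruction 2: t2 = a * e
  Instruction 3: t3 = t1 - c
  Instruction 4: t4 = t3 - t2
Total instructions: 4

4


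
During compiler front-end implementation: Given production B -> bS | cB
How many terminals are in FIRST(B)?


Production: B -> bS | cB
Examining each alternative for leading terminals:
  B -> bS : first terminal = 'b'
  B -> cB : first terminal = 'c'
FIRST(B) = {b, c}
Count: 2

2


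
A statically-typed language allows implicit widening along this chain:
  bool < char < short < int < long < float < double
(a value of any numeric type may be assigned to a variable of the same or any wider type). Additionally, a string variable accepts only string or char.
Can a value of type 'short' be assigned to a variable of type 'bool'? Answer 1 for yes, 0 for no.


Target variable type: bool
Source value type: short
Numeric ranks: short=2, bool=0
Widening allowed iff rank(source) <= rank(target): 2 <= 0? No
Result: 0

0


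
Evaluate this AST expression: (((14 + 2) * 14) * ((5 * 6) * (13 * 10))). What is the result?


Expression: (((14 + 2) * 14) * ((5 * 6) * (13 * 10)))
Evaluating step by step:
  14 + 2 = 16
  16 * 14 = 224
  5 * 6 = 30
  13 * 10 = 130
  30 * 130 = 3900
  224 * 3900 = 873600
Result: 873600

873600


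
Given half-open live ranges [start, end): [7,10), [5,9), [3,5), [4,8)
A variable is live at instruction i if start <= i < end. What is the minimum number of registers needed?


Live ranges:
  Var0: [7, 10)
  Var1: [5, 9)
  Var2: [3, 5)
  Var3: [4, 8)
Sweep-line events (position, delta, active):
  pos=3 start -> active=1
  pos=4 start -> active=2
  pos=5 end -> active=1
  pos=5 start -> active=2
  pos=7 start -> active=3
  pos=8 end -> active=2
  pos=9 end -> active=1
  pos=10 end -> active=0
Maximum simultaneous active: 3
Minimum registers needed: 3

3


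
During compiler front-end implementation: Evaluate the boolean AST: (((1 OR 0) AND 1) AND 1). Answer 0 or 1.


Step 1: Evaluate inner node
  1 OR 0 = 1
Step 2: Evaluate next node
  1 AND 1 = 1
Step 3: Evaluate root node
  1 AND 1 = 1

1


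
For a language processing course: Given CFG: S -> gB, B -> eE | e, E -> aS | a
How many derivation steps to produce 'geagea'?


Grammar: S -> gB, B -> eE | e, E -> aS | a
Deriving 'geagea':
Step 1: S -> gB => gB
Step 2: B -> eE => geE
Step 3: E -> aS => geaS
Step 4: S -> gB => geagB
Step 5: B -> eE => geageE
Step 6: E -> a => geagea
Total derivation steps: 6

6


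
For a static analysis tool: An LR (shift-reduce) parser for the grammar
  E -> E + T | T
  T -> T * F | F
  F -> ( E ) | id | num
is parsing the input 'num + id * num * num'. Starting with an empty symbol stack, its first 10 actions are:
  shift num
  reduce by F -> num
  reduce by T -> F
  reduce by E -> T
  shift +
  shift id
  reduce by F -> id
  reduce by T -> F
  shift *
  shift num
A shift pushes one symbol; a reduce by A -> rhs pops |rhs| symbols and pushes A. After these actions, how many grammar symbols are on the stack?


Tracking the symbol stack through each action:
  Action 1: shift 'num' : push -> stack = [num] (size 1)
  Action 2: reduce by F -> num : pop 1, push F -> stack = [F] (size 1)
  Action 3: reduce by T -> F : pop 1, push T -> stack = [T] (size 1)
  Action 4: reduce by E -> T : pop 1, push E -> stack = [E] (size 1)
  Action 5: shift '+' : push -> stack = [E, +] (size 2)
  Action 6: shift 'id' : push -> stack = [E, +, id] (size 3)
  Action 7: reduce by F -> id : pop 1, push F -> stack = [E, +, F] (size 3)
  Action 8: reduce by T -> F : pop 1, push T -> stack = [E, +, T] (size 3)
  Action 9: shift '*' : push -> stack = [E, +, T, *] (size 4)
  Action 10: shift 'num' : push -> stack = [E, +, T, *, num] (size 5)
Final stack size: 5

5


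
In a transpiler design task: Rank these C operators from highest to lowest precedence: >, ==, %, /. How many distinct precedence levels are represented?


Looking up precedence for each operator:
  > -> precedence 4
  == -> precedence 3
  % -> precedence 6
  / -> precedence 6
Sorted highest to lowest: %, /, >, ==
Distinct precedence values: [6, 4, 3]
Number of distinct levels: 3

3


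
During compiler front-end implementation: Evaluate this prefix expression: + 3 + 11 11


Parsing prefix expression: + 3 + 11 11
Step 1: Innermost operation '+ 11 11'
  11 + 11 = 22
Step 2: Outer operation '+ 3 [22]'
  3 + 22 = 25

25


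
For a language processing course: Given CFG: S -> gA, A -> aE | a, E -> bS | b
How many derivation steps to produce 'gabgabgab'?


Grammar: S -> gA, A -> aE | a, E -> bS | b
Deriving 'gabgabgab':
Step 1: S -> gA => gA
Step 2: A -> aE => gaE
Step 3: E -> bS => gabS
Step 4: S -> gA => gabgA
Step 5: A -> aE => gabgaE
Step 6: E -> bS => gabgabS
Step 7: S -> gA => gabgabgA
Step 8: A -> aE => gabgabgaE
Step 9: E -> b => gabgabgab
Total derivation steps: 9

9


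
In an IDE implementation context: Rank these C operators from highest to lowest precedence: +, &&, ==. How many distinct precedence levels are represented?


Looking up precedence for each operator:
  + -> precedence 5
  && -> precedence 2
  == -> precedence 3
Sorted highest to lowest: +, ==, &&
Distinct precedence values: [5, 3, 2]
Number of distinct levels: 3

3


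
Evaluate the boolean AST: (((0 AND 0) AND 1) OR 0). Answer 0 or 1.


Step 1: Evaluate inner node
  0 AND 0 = 0
Step 2: Evaluate next node
  0 AND 1 = 0
Step 3: Evaluate root node
  0 OR 0 = 0

0


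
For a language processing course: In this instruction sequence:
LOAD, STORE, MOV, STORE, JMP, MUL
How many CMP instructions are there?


Scanning instruction sequence for CMP:
  Position 1: LOAD
  Position 2: STORE
  Position 3: MOV
  Position 4: STORE
  Position 5: JMP
  Position 6: MUL
Matches at positions: []
Total CMP count: 0

0


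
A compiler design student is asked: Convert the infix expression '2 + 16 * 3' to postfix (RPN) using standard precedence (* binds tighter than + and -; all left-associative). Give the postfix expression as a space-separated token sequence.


Applying the shunting-yard algorithm:
  Operand 2 -> output
  Push '+' onto operator stack -> op-stack: [+]
  Operand 16 -> output
  Push '*' onto operator stack -> op-stack: [+, *]
  Operand 3 -> output
  End of input: pop '*' to output
  End of input: pop '+' to output
Postfix result: 2 16 3 * +

2 16 3 * +


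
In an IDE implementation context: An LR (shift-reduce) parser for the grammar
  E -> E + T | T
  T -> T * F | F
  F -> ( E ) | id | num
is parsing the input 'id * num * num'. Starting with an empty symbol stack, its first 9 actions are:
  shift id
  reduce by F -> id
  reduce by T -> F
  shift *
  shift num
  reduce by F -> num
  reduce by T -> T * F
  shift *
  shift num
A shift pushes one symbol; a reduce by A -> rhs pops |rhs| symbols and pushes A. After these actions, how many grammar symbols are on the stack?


Tracking the symbol stack through each action:
  Action 1: shift 'id' : push -> stack = [id] (size 1)
  Action 2: reduce by F -> id : pop 1, push F -> stack = [F] (size 1)
  Action 3: reduce by T -> F : pop 1, push T -> stack = [T] (size 1)
  Action 4: shift '*' : push -> stack = [T, *] (size 2)
  Action 5: shift 'num' : push -> stack = [T, *, num] (size 3)
  Action 6: reduce by F -> num : pop 1, push F -> stack = [T, *, F] (size 3)
  Action 7: reduce by T -> T * F : pop 3, push T -> stack = [T] (size 1)
  Action 8: shift '*' : push -> stack = [T, *] (size 2)
  Action 9: shift 'num' : push -> stack = [T, *, num] (size 3)
Final stack size: 3

3


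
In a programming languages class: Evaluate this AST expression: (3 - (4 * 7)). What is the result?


Expression: (3 - (4 * 7))
Evaluating step by step:
  4 * 7 = 28
  3 - 28 = -25
Result: -25

-25


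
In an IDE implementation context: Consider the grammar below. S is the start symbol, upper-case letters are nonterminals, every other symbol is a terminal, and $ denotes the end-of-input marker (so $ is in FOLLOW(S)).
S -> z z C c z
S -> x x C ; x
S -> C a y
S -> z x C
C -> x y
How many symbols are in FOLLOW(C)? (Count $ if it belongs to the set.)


S is the start symbol and does not occur in any rule body, so FOLLOW(S) = {$}.
Examining every occurrence of C in a rule body:
  S -> z z C c z : C is followed by terminal 'c' -> add 'c'
  S -> x x C ; x : C is followed by terminal ';' -> add ';'
  S -> C a y : C is followed by terminal 'a' -> add 'a'
  S -> z x C : C is at the right end -> add FOLLOW(S) = {$}
  C -> x y : C does not occur in the body -> contributes nothing
FOLLOW(C) = {;, a, c, $}
Count: 4

4


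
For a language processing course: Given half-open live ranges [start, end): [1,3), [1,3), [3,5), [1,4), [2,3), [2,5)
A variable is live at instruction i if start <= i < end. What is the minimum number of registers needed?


Live ranges:
  Var0: [1, 3)
  Var1: [1, 3)
  Var2: [3, 5)
  Var3: [1, 4)
  Var4: [2, 3)
  Var5: [2, 5)
Sweep-line events (position, delta, active):
  pos=1 start -> active=1
  pos=1 start -> active=2
  pos=1 start -> active=3
  pos=2 start -> active=4
  pos=2 start -> active=5
  pos=3 end -> active=4
  pos=3 end -> active=3
  pos=3 end -> active=2
  pos=3 start -> active=3
  pos=4 end -> active=2
  pos=5 end -> active=1
  pos=5 end -> active=0
Maximum simultaneous active: 5
Minimum registers needed: 5

5


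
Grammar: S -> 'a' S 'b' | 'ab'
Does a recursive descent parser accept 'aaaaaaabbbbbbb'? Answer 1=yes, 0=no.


Grammar accepts strings of the form a^n b^n (n >= 1)
Word: 'aaaaaaabbbbbbb'
Counting: 7 a's and 7 b's
Check: 7 == 7? Yes
Derivation (S -> aSb applied 6 time(s), then S -> ab): S => aSb => aaSbb => aaaSbbb => aaaaSbbbb => aaaaaSbbbbb => aaaaaaSbbbbbb => aaaaaaabbbbbbb
Accepted

1


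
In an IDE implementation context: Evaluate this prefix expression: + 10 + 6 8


Parsing prefix expression: + 10 + 6 8
Step 1: Innermost operation '+ 6 8'
  6 + 8 = 14
Step 2: Outer operation '+ 10 [14]'
  10 + 14 = 24

24


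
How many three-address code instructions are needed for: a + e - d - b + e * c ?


Expression: a + e - d - b + e * c
Generating three-address code (respecting * over +/- precedence):
  Instruction 1: t1 = e * c
  Instruction 2: t2 = a + e
  Instruction 3: t3 = t2 - d
  Instruction 4: t4 = t3 - b
  Instruction 5: t5 = t4 + t1
Total instructions: 5

5


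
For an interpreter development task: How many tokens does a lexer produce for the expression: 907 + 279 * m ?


Scanning '907 + 279 * m'
Token 1: '907' -> integer_literal
Token 2: '+' -> operator
Token 3: '279' -> integer_literal
Token 4: '*' -> operator
Token 5: 'm' -> identifier
Total tokens: 5

5


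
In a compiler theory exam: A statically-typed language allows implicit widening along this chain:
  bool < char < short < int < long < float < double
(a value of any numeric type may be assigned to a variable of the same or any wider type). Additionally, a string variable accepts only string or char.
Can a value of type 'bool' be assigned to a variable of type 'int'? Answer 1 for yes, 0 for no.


Target variable type: int
Source value type: bool
Numeric ranks: bool=0, int=3
Widening allowed iff rank(source) <= rank(target): 0 <= 3? Yes
Result: 1

1


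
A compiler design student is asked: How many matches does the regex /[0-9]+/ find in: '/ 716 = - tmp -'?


Pattern: /[0-9]+/ (int literals)
Input: '/ 716 = - tmp -'
Scanning for matches:
  Match 1: '716'
Total matches: 1

1


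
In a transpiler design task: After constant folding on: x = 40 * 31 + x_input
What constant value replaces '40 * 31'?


Identifying constant sub-expression:
  Original: x = 40 * 31 + x_input
  40 and 31 are both compile-time constants
  Evaluating: 40 * 31 = 1240
  After folding: x = 1240 + x_input

1240
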